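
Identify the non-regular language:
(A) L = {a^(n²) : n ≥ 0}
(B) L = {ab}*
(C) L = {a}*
(A) {a^(n²) : n ≥ 0}

(A) L = {a^(n²) : n ≥ 0} is NOT regular.

The pumping lemma can be used to prove this:
After pumping, length is no longer a perfect square

The other languages are regular because they can be recognized by finite automata.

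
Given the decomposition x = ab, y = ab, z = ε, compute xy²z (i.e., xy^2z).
ababab

Given x = 'ab', y = 'ab', z = '' and i = 2:

xy^2z = x + y·y·...·y (2 times) + z
       = 'ab' + 'ab'^2 + ''
       = 'ab' + 'abab' + ''
       = 'ababab'

The pumped string is 'ababab' with length 6.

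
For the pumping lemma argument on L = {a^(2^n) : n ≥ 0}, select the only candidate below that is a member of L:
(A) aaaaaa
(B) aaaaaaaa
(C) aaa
(B) aaaaaaaa

The pumping lemma is applied to a string s that lies in L, so first check membership of each option:
- (A) aaaaaa has length 6, strictly between 2^2 = 4 and 2^3 = 8, so it is not in L ✗
- (B) aaaaaaaa has length 8 = 2^3, so it is in L ✓
- (C) aaa has length 3, strictly between 2^1 = 2 and 2^2 = 4, so it is not in L ✗

Only (B) aaaaaaaa is in L, so it is the only candidate that could play the role of s.
(In a complete proof one picks s in terms of the pumping length p so that |s| ≥ p is guaranteed; a fixed string like aaaaaaaa illustrates the shape of such an s.)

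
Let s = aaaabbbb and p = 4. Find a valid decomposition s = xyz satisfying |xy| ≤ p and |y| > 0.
x = 'a', y = 'aa', z = 'abbbb'

For s = aaaabbbb and p = 4, one valid decomposition is:
- x = 'a' (length 1)
- y = 'aa' (length 2)
- z = 'abbbb' (length 5)

Verification:
- xyz = 'a' + 'aa' + 'abbbb' = aaaabbbb ✓
- |xy| = 3 ≤ 4 ✓
- |y| = 2 > 0 ✓

All pumping lemma constraints are satisfied.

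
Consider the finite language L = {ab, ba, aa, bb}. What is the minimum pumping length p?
p = 3

For a finite language L, the pumping lemma holds vacuously if p > max|s| for s ∈ L.

The longest string in L = {ab, ba, aa, bb} has length 2.
If p = 3, then no string s ∈ L has |s| ≥ p, so the condition is vacuously true.

The minimum pumping length is p = 3.

Why no smaller p works: for any p ≤ 2, the longest string s ∈ L has |s| = 2 ≥ p, so it would
have to be pumpable; but pumping up (i = 2, 3, ...) produces ever longer strings, which cannot all lie in the
finite language L. So the pumping property fails for every p ≤ 2.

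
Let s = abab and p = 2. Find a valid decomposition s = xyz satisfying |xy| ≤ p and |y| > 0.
x = '', y = 'a', z = 'bab'

For s = abab and p = 2, one valid decomposition is:
- x = '' (length 0)
- y = 'a' (length 1)
- z = 'bab' (length 3)

Verification:
- xyz = '' + 'a' + 'bab' = abab ✓
- |xy| = 1 ≤ 2 ✓
- |y| = 1 > 0 ✓

All pumping lemma constraints are satisfied.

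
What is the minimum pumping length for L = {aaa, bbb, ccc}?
p = 4

For a finite language L, the pumping lemma holds vacuously if p > max|s| for s ∈ L.

The longest string in L = {aaa, bbb, ccc} has length 3.
If p = 4, then no string s ∈ L has |s| ≥ p, so the condition is vacuously true.

The minimum pumping length is p = 4.

Why no smaller p works: for any p ≤ 3, the longest string s ∈ L has |s| = 3 ≥ p, so it would
have to be pumpable; but pumping up (i = 2, 3, ...) produces ever longer strings, which cannot all lie in the
finite language L. So the pumping property fails for every p ≤ 3.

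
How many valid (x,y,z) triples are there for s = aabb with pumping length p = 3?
6

For s = 'aabb' with pumping length p = 3:

Constraints: |xy| ≤ 3, |y| > 0

Valid decompositions (|xy| ≤ p, |y| ≥ 1):
  • x='', y='a', z='abb'
  • x='a', y='a', z='bb'
  • x='', y='aa', z='bb'
  • x='aa', y='b', z='b'
  • x='a', y='ab', z='b'
  • x='', y='aab', z='b'

Total count: 6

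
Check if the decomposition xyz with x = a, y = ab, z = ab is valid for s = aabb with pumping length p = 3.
Violated: xyz = s

The decomposition x = a, y = ab, z = ab for s = aabb with p = 3
violates the constraint: xyz = s

xyz = 'a' + 'ab' + 'ab' = 'aabab' ≠ 'aabb' = s. The decomposition doesn't reconstruct s.

Pumping lemma constraints:
1. xyz = s (decomposition is valid)
2. |xy| ≤ p
3. |y| > 0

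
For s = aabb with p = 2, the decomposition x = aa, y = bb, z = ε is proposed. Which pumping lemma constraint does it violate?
Violated: |xy| ≤ p

The decomposition x = aa, y = bb, z = ε for s = aabb with p = 2
violates the constraint: |xy| ≤ p

|xy| = |aabb| = 4 > 2 = p. The decomposition puts too many characters in xy.

Pumping lemma constraints:
1. xyz = s (decomposition is valid)
2. |xy| ≤ p
3. |y| > 0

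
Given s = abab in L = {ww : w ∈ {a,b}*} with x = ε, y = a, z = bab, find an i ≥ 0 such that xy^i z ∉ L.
i = 3

xy³z = ε · aaa · bab = aaabab; aaabab has length 6; its halves are aaa and bab, which differ, so it is not in L.
(Other choices also work, e.g. i = 0, 2; only i = 1 is guaranteed to stay in L since xy¹z = s.)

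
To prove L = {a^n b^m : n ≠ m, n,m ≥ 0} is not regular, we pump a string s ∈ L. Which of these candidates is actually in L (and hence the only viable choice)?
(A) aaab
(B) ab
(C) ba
(A) aaab

The pumping lemma is applied to a string s that lies in L, so first check membership of each option:
- (A) aaab = a^3 b^1 with 3 ≠ 1, so it is in L ✓
- (B) ab = a^1 b^1 has n = m = 1, so it is not in L ✗
- (C) ba has an a after a b, so it is not of the form a^n b^m and is not in L ✗

Only (A) aaab is in L, so it is the only candidate that could play the role of s.
(In a complete proof one picks s in terms of the pumping length p so that |s| ≥ p is guaranteed; a fixed string like aaab illustrates the shape of such an s.)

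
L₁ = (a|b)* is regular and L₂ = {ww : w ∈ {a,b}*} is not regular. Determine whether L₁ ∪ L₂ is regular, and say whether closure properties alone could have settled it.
Yes — L₁ ∪ L₂ is regular.

{ww} ⊆ (a|b)*, so L₁ ∪ L₂ = (a|b)*, which is regular.

Note that the bare facts "L₁ regular, L₂ non-regular" do not settle the question by themselves: the closure of regular languages under ∪, ∩, complement and difference applies only when BOTH operands are regular. With a non-regular operand the result can come out regular or non-regular depending on the specific languages, so one has to work out L₁ ∪ L₂ for this particular pair, as above.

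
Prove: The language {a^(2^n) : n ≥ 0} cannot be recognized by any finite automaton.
Assume for contradiction that L is regular, and let p ≥ 1 be the pumping length given by the pumping lemma.
Choose s = a^(2^p). Then s ∈ L and |s| = 2^p ≥ p.
By the pumping lemma, s = xyz for some x, y, z with |xy| ≤ p, |y| ≥ 1, and xy^i z ∈ L for every i ≥ 0.
Here y = a^k for some k with 1 ≤ k ≤ |xy| ≤ p, and p < 2^p.

Take i = 2: |xy²z| = 2^p + k.
Now 2^p < 2^p + k ≤ 2^p + p < 2^p + 2^p = 2^(p+1).
So |xy²z| lies strictly between the consecutive powers of two 2^p and 2^(p+1), hence is not a power of 2, and xy²z ∉ L.

This contradicts the pumping lemma, which requires xy^i z ∈ L for all i ≥ 0.
Hence L = {a^(2^n) : n ≥ 0} is not regular. ∎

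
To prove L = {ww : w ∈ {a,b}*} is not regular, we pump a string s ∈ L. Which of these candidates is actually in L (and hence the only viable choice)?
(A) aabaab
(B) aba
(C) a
(A) aabaab

The pumping lemma is applied to a string s that lies in L, so first check membership of each option:
- (A) aabaab splits into halves aab · aab, which are equal, so it is in L (w = aab) ✓
- (B) aba has odd length 3, so it cannot be written as ww and is not in L ✗
- (C) a has odd length 1, so it cannot be written as ww and is not in L ✗

Only (A) aabaab is in L, so it is the only candidate that could play the role of s.
(In a complete proof one picks s in terms of the pumping length p so that |s| ≥ p is guaranteed; a fixed string like aabaab illustrates the shape of such an s.)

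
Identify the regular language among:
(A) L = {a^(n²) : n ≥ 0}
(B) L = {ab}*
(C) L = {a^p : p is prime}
(B) {ab}*

(B) L = {ab}* is regular.

This can be recognized by a finite automaton (DFA/NFA).
Regular expressions like {ab}* define regular languages.

The other choices are not regular:
- {a^p : p is prime}: After pumping, the length becomes composite
- {a^(n²) : n ≥ 0}: After pumping, length is no longer a perfect square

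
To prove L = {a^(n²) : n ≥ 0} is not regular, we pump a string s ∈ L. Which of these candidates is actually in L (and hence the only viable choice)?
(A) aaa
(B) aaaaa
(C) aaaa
(C) aaaa

The pumping lemma is applied to a string s that lies in L, so first check membership of each option:
- (A) aaa has length 3, strictly between 1² = 1 and 2² = 4, so it is not in L ✗
- (B) aaaaa has length 5, strictly between 2² = 4 and 3² = 9, so it is not in L ✗
- (C) aaaa has length 4 = 2², a perfect square, so it is in L ✓

Only (C) aaaa is in L, so it is the only candidate that could play the role of s.
(In a complete proof one picks s in terms of the pumping length p so that |s| ≥ p is guaranteed; a fixed string like aaaa illustrates the shape of such an s.)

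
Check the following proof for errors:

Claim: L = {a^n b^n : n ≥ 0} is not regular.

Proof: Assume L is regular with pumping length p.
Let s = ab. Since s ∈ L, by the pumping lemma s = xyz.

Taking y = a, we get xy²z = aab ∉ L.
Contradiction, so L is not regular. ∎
The proof is INCORRECT.

Error: The string s = ab may be shorter than p.
The pumping lemma only applies to strings with |s| ≥ p, and p is not under our control.
We must choose s in terms of p, e.g. s = a^p b^p, to ensure |s| ≥ p.
(The proof also fixes one particular y; a valid argument must handle every decomposition with |xy| ≤ p and |y| ≥ 1 — for s = a^p b^p this forces y = a^k, and then xy²z = a^(p+k) b^p ∉ L.)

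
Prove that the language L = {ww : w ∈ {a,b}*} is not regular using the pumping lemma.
Assume for contradiction that L is regular, and let p ≥ 1 be the pumping length given by the pumping lemma.
Choose s = a^p b a^p b. Then s ∈ L (take w = a^p b) and |s| = 2p + 2 ≥ p.
By the pumping lemma, s = xyz for some x, y, z with |xy| ≤ p, |y| ≥ 1, and xy^i z ∈ L for every i ≥ 0.
Since |xy| ≤ p and the first p symbols of s are all a's, y = a^k for some k with 1 ≤ k ≤ p.

Take i = 2: t = xy²z = a^(p + k) b a^p b.
Suppose t = uu for some string u. The string t contains exactly two b's and ends in b, so u contains exactly one b and ends in b; hence u = a^j b for some j, and uu = a^j b a^j b. Comparing with t = a^(p + k) b a^p b forces j = p + k (first block) and j = p (second block), which is impossible since k ≥ 1. So t ∉ L.

This contradicts the pumping lemma, which requires xy^i z ∈ L for all i ≥ 0.
Hence L = {ww : w ∈ {a,b}*} is not regular. ∎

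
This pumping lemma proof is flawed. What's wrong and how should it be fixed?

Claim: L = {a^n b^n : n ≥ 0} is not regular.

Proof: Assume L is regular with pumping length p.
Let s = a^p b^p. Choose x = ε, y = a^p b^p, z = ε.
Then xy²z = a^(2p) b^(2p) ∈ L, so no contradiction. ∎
Error: The decomposition violates |xy| ≤ p. With y = a^p b^p, |xy| = |y| = 2p > p. (The proof also miscomputes xy²z, which would be a^p b^p a^p b^p rather than a^(2p) b^(2p), and it wrongly treats one harmless decomposition as settling the matter — the prover does not get to choose the decomposition.)

Correction: The pumping lemma requires |xy| ≤ p, and the argument must handle every decomposition satisfying |xy| ≤ p, |y| ≥ 1. Since s starts with p a's, any such y consists only of a's, say y = a^k with k ≥ 1. Then xy²z = a^(p+k) b^p has unequal numbers of a's and b's, so xy²z ∉ L — the required contradiction.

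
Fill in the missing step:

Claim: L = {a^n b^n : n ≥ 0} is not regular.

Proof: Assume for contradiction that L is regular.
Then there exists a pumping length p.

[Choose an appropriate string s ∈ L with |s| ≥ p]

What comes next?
s = a^p b^p

This string is in L (has equal a's and b's) and has length 2p ≥ p.
Any decomposition xyz with |xy| ≤ p means y consists only of a's,
so pumping will unbalance the counts.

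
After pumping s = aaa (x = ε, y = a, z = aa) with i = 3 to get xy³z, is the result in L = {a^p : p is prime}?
Yes

xy³z = ε · aaa · aa = aaaaa.
aaaaa has length 5, which is prime, so it is in L.
(A single pumped string landing in L is not a contradiction by itself; a non-regularity proof needs some i for which xy^i z ∉ L, for every admissible decomposition.)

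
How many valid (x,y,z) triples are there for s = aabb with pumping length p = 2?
3

For s = 'aabb' with pumping length p = 2:

Constraints: |xy| ≤ 2, |y| > 0

Valid decompositions (|xy| ≤ p, |y| ≥ 1):
  • x='', y='a', z='abb'
  • x='a', y='a', z='bb'
  • x='', y='aa', z='bb'

Total count: 3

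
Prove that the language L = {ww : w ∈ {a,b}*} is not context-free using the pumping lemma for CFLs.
Assume for contradiction that L is context-free, and let p ≥ 1 be the pumping length given by the pumping lemma for CFLs.
Choose s = a^p b^p a^p b^p. Then s ∈ L (take w = a^p b^p) and |s| = 4p ≥ p.
By the CFL pumping lemma, s = uvxyz for some u, v, x, y, z with |vxy| ≤ p, |vy| ≥ 1, and uv^i xy^i z ∈ L for every i ≥ 0.

Write s as four blocks A₁ B₁ A₂ B₂ with A₁ = A₂ = a^p and B₁ = B₂ = b^p. Since |vxy| ≤ p, the window vxy lies inside at most two adjacent blocks. Take i = 0 and let t = uxz, so |t| = 4p − |vy| with 1 ≤ |vy| ≤ p. If |t| is odd, t ∉ L immediately, so assume |vy| is even (hence |vy| ≥ 2) and |t|/2 = 2p − |vy|/2, which satisfies p ≤ |t|/2 ≤ 2p − 1.

Case 1 (vxy inside A₁B₁): t = a^(p−j) b^(p−l) a^p b^p with j + l = |vy|. The second half of t has length < 2p, so it is a suffix of the trailing a^p b^p and ends in b; the first half is a^(p−j) b^(p−l) a^((j+l)/2), which ends in a because (j+l)/2 ≥ 1. The halves differ, so t ∉ L.

Case 2 (vxy inside B₁A₂, straddling the middle): t = a^p b^(p−j) a^(p−l) b^p with j + l = |vy|. If t = ww, then w is a prefix of t of length ≥ p, so w begins with a^p; and w is a suffix of t of length ≥ p, so w ends with b^p. That forces |w| ≥ 2p, contradicting |w| = |t|/2 ≤ 2p − 1. So t ∉ L.

Case 3 (vxy inside A₂B₂): t = a^p b^p a^(p−j) b^(p−l) with j + l = |vy|. The first half of t is a prefix of a^p b^p, so it begins with a; the second half is b^((j+l)/2) a^(p−j) b^(p−l), which begins with b. The halves differ, so t ∉ L.

In every case uv⁰xy⁰z = uxz ∉ L.

This contradicts the CFL pumping lemma, which requires uv^i xy^i z ∈ L for all i ≥ 0.
Hence L = {ww : w ∈ {a,b}*} is not context-free. ∎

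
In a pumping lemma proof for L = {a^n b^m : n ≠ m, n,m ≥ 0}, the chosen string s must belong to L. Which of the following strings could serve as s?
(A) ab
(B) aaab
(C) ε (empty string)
(B) aaab

The pumping lemma is applied to a string s that lies in L, so first check membership of each option:
- (A) ab = a^1 b^1 has n = m = 1, so it is not in L ✗
- (B) aaab = a^3 b^1 with 3 ≠ 1, so it is in L ✓
- (C) ε = a^0 b^0 has n = m = 0, so it is not in L ✗

Only (B) aaab is in L, so it is the only candidate that could play the role of s.
(In a complete proof one picks s in terms of the pumping length p so that |s| ≥ p is guaranteed; a fixed string like aaab illustrates the shape of such an s.)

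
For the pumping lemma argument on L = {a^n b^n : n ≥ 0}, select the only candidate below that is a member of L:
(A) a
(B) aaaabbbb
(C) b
(B) aaaabbbb

The pumping lemma is applied to a string s that lies in L, so first check membership of each option:
- (A) a has 1 a's and 0 b's; 1 ≠ 0, so it is not in L ✗
- (B) aaaabbbb = a^4 b^4 has equal counts (4 = 4), so it is in L ✓
- (C) b has 0 a's and 1 b's; 0 ≠ 1, so it is not in L ✗

Only (B) aaaabbbb is in L, so it is the only candidate that could play the role of s.
(In a complete proof one picks s in terms of the pumping length p so that |s| ≥ p is guaranteed; a fixed string like aaaabbbb illustrates the shape of such an s.)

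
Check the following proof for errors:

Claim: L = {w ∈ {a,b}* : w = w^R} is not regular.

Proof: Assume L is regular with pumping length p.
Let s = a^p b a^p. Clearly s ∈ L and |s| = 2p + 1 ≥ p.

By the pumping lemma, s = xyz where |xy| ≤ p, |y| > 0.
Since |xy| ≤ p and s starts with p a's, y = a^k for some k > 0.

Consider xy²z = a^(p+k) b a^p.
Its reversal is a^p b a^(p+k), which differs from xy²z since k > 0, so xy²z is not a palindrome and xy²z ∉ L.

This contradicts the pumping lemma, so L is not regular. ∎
The proof is correct.

This proof is valid because:
1. s = a^p b a^p is in L and is chosen in terms of p, so |s| ≥ p holds for every p
2. The decomposition analysis is correct: |xy| ≤ p forces y to lie inside the leading a's
3. The contradiction is valid: a^(p+k) b a^p has more a's before the b than after it, so it is not a palindrome
4. The conclusion follows logically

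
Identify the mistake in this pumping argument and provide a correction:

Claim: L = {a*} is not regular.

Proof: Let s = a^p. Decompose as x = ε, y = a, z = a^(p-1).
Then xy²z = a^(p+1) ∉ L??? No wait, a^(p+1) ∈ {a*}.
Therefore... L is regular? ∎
Error: The proof attempts to show a*  is not regular, but a* IS regular!

Correction: a* is a regular language (recognized by a simple DFA with one accepting state and self-loop on 'a'). The pumping lemma can only prove non-regularity, not regularity. For regular languages, pumping always works.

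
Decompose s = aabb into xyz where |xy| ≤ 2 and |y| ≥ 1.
x = '', y = 'a', z = 'abb'

For s = aabb and p = 2, one valid decomposition is:
- x = '' (length 0)
- y = 'a' (length 1)
- z = 'abb' (length 3)

Verification:
- xyz = '' + 'a' + 'abb' = aabb ✓
- |xy| = 1 ≤ 2 ✓
- |y| = 1 > 0 ✓

All pumping lemma constraints are satisfied.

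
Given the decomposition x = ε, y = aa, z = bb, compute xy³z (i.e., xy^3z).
aaaaaabb

Given x = '', y = 'aa', z = 'bb' and i = 3:

xy^3z = x + y·y·...·y (3 times) + z
       = '' + 'aa'^3 + 'bb'
       = '' + 'aaaaaa' + 'bb'
       = 'aaaaaabb'

The pumped string is 'aaaaaabb' with length 8.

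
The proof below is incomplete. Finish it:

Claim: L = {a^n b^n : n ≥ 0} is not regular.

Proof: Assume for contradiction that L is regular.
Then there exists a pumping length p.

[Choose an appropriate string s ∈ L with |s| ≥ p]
s = a^p b^p

This string is in L (has equal a's and b's) and has length 2p ≥ p.
Any decomposition xyz with |xy| ≤ p means y consists only of a's,
so pumping will unbalance the counts.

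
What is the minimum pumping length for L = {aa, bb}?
p = 3

For a finite language L, the pumping lemma holds vacuously if p > max|s| for s ∈ L.

The longest string in L = {aa, bb} has length 2.
If p = 3, then no string s ∈ L has |s| ≥ p, so the condition is vacuously true.

The minimum pumping length is p = 3.

Why no smaller p works: for any p ≤ 2, the longest string s ∈ L has |s| = 2 ≥ p, so it would
have to be pumpable; but pumping up (i = 2, 3, ...) produces ever longer strings, which cannot all lie in the
finite language L. So the pumping property fails for every p ≤ 2.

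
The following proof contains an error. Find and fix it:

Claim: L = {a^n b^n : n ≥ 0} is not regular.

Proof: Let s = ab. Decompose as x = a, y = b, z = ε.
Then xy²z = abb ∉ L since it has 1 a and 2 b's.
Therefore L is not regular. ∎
Error: The string s = ab might be shorter than the pumping length p.

Correction: Choose s = a^p b^p to ensure |s| ≥ p. Also, the decomposition is wrong: with |xy| ≤ p, y cannot include b's when s starts with p a's.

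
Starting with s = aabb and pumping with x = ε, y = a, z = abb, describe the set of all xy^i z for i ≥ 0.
{xy^i z : i ≥ 0} = {a^(i+1) b^2 : i ≥ 0} = {abb, aabb, aaabb, ...}

With x = ε, y = a, z = abb: Starting with aabb and pumping the first 'a' (z = abb keeps the second 'a'), we get strings with i+1 a's followed by 2 b's for i = 0, 1, 2, ...; note bb is not produced because z always contributes one a.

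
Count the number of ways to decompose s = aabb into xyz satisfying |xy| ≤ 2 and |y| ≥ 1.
3

For s = 'aabb' with pumping length p = 2:

Constraints: |xy| ≤ 2, |y| > 0

Valid decompositions (|xy| ≤ p, |y| ≥ 1):
  • x='', y='a', z='abb'
  • x='a', y='a', z='bb'
  • x='', y='aa', z='bb'

Total count: 3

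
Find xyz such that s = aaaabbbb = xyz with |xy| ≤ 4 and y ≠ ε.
x = '', y = 'aa', z = 'aabbbb'

For s = aaaabbbb and p = 4, one valid decomposition is:
- x = '' (length 0)
- y = 'aa' (length 2)
- z = 'aabbbb' (length 6)

Verification:
- xyz = '' + 'aa' + 'aabbbb' = aaaabbbb ✓
- |xy| = 2 ≤ 4 ✓
- |y| = 2 > 0 ✓

All pumping lemma constraints are satisfied.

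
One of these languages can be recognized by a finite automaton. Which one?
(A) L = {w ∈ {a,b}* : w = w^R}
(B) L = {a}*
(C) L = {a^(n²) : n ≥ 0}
(B) {a}*

(B) L = {a}* is regular.

This can be recognized by a finite automaton (DFA/NFA).
Regular expressions like {a}* define regular languages.

The other choices are not regular:
- {a^(n²) : n ≥ 0}: After pumping, length is no longer a perfect square
- {w ∈ {a,b}* : w = w^R}: After pumping, the string is no longer symmetric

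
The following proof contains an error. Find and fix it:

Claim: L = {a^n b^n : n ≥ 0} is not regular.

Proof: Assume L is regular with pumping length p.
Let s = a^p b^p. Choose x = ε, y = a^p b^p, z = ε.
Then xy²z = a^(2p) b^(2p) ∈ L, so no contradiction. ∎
Error: The decomposition violates |xy| ≤ p. With y = a^p b^p, |xy| = |y| = 2p > p. (The proof also miscomputes xy²z, which would be a^p b^p a^p b^p rather than a^(2p) b^(2p), and it wrongly treats one harmless decomposition as settling the matter — the prover does not get to choose the decomposition.)

Correction: The pumping lemma requires |xy| ≤ p, and the argument must handle every decomposition satisfying |xy| ≤ p, |y| ≥ 1. Since s starts with p a's, any such y consists only of a's, say y = a^k with k ≥ 1. Then xy²z = a^(p+k) b^p has unequal numbers of a's and b's, so xy²z ∉ L — the required contradiction.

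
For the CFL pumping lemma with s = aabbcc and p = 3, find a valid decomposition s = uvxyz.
u='aa', v='b', x='b', y='c', z='c'

For s = aabbcc with pumping length p = 3:

One valid decomposition:
- u = 'aa'
- v = 'b'
- x = 'b'
- y = 'c'
- z = 'c'

Verification:
- uvxyz = 'aa' + 'b' + 'b' + 'c' + 'c' = aabbcc ✓
- |vxy| = |'bbc'| = 3 ≤ 3 ✓
- |vy| = |'bc'| = 2 > 0 ✓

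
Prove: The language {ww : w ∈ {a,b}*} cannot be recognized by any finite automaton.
Assume for contradiction that L is regular, and let p ≥ 1 be the pumping length given by the pumping lemma.
Choose s = a^p b a^p b. Then s ∈ L (take w = a^p b) and |s| = 2p + 2 ≥ p.
By the pumping lemma, s = xyz for some x, y, z with |xy| ≤ p, |y| ≥ 1, and xy^i z ∈ L for every i ≥ 0.
Since |xy| ≤ p and the first p symbols of s are all a's, y = a^k for some k with 1 ≤ k ≤ p.

Take i = 2: t = xy²z = a^(p + k) b a^p b.
Suppose t = uu for some string u. The string t contains exactly two b's and ends in b, so u contains exactly one b and ends in b; hence u = a^j b for some j, and uu = a^j b a^j b. Comparing with t = a^(p + k) b a^p b forces j = p + k (first block) and j = p (second block), which is impossible since k ≥ 1. So t ∉ L.

This contradicts the pumping lemma, which requires xy^i z ∈ L for all i ≥ 0.
Hence L = {ww : w ∈ {a,b}*} is not regular. ∎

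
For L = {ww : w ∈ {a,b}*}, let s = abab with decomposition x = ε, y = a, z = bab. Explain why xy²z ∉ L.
xy²z = aabab ∉ L

Pumping with i = 2 replaces y = a by y² = aa:
- Original: s = xyz = abab; abab splits into halves ab · ab, which are equal, so it is in L (w = ab)
- Pumped: xy²z = ε · aa · bab = aabab
- aabab has odd length 5, so it cannot be written as ww and is not in L

The pumping lemma would require xy²z ∈ L, so this decomposition yields a contradiction.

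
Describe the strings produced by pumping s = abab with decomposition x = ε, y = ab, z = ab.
{xy^i z : i ≥ 0} = {(ab)^(i+1) : i ≥ 0} = {ab, abab, ababab, ...}

With x = ε, y = ab, z = ab: Pumping 'ab' gives strings of alternating a's and b's.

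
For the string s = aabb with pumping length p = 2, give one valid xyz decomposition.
x = '', y = 'a', z = 'abb'

For s = aabb and p = 2, one valid decomposition is:
- x = '' (length 0)
- y = 'a' (length 1)
- z = 'abb' (length 3)

Verification:
- xyz = '' + 'a' + 'abb' = aabb ✓
- |xy| = 1 ≤ 2 ✓
- |y| = 1 > 0 ✓

All pumping lemma constraints are satisfied.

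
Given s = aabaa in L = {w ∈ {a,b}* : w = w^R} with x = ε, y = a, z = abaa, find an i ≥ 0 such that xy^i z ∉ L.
i = 2

xy²z = ε · aa · abaa = aaabaa; aaabaa reversed is aabaaa ≠ aaabaa, so it is not a palindrome and is not in L.
(Other choices also work, e.g. i = 0, 3; only i = 1 is guaranteed to stay in L since xy¹z = s.)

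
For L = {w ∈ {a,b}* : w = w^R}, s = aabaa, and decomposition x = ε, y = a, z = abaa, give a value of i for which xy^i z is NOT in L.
i = 0

xy⁰z = ε · ε · abaa = abaa; abaa reversed is aaba ≠ abaa, so it is not a palindrome and is not in L.
(Other choices also work, e.g. i = 2, 3; only i = 1 is guaranteed to stay in L since xy¹z = s.)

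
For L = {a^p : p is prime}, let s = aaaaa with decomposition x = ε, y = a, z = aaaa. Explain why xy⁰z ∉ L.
xy⁰z = aaaa ∉ L

Pumping with i = 0 replaces y = a by y⁰ = ε:
- Original: s = xyz = aaaaa; aaaaa has length 5, which is prime, so it is in L
- Pumped: xy⁰z = ε · ε · aaaa = aaaa
- aaaa has length 4 = 2 × 2, which is not prime, so it is not in L

The pumping lemma would require xy⁰z ∈ L, so this decomposition yields a contradiction.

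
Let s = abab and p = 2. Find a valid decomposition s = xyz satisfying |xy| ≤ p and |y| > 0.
x = 'a', y = 'b', z = 'ab'

For s = abab and p = 2, one valid decomposition is:
- x = 'a' (length 1)
- y = 'b' (length 1)
- z = 'ab' (length 2)

Verification:
- xyz = 'a' + 'b' + 'ab' = abab ✓
- |xy| = 2 ≤ 2 ✓
- |y| = 1 > 0 ✓

All pumping lemma constraints are satisfied.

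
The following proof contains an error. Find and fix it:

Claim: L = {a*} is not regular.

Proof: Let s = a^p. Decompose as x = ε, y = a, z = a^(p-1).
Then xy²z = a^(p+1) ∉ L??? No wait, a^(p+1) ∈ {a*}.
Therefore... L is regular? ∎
Error: The proof attempts to show a*  is not regular, but a* IS regular!

Correction: a* is a regular language (recognized by a simple DFA with one accepting state and self-loop on 'a'). The pumping lemma can only prove non-regularity, not regularity. For regular languages, pumping always works.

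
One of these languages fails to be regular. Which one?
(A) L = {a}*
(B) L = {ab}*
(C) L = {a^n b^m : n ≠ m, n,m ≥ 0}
(C) {a^n b^m : n ≠ m, n,m ≥ 0}

(C) L = {a^n b^m : n ≠ m, n,m ≥ 0} is NOT regular.

The pumping lemma can be used to prove this:
After pumping a's, we can make n = m

The other languages are regular because they can be recognized by finite automata.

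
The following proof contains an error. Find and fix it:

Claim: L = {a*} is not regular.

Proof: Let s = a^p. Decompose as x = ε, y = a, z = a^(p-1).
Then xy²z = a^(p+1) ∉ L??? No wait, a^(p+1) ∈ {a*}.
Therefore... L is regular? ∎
Error: The proof attempts to show a*  is not regular, but a* IS regular!

Correction: a* is a regular language (recognized by a simple DFA with one accepting state and self-loop on 'a'). The pumping lemma can only prove non-regularity, not regularity. For regular languages, pumping always works.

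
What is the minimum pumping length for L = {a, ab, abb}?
p = 4

For a finite language L, the pumping lemma holds vacuously if p > max|s| for s ∈ L.

The longest string in L = {a, ab, abb} has length 3.
If p = 4, then no string s ∈ L has |s| ≥ p, so the condition is vacuously true.

The minimum pumping length is p = 4.

Why no smaller p works: for any p ≤ 3, the longest string s ∈ L has |s| = 3 ≥ p, so it would
have to be pumpable; but pumping up (i = 2, 3, ...) produces ever longer strings, which cannot all lie in the
finite language L. So the pumping property fails for every p ≤ 3.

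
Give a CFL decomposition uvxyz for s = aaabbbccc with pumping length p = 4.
u='aa', v='a', x='bb', y='b', z='ccc'

For s = aaabbbccc with pumping length p = 4:

One valid decomposition:
- u = 'aa'
- v = 'a'
- x = 'bb'
- y = 'b'
- z = 'ccc'

Verification:
- uvxyz = 'aa' + 'a' + 'bb' + 'b' + 'ccc' = aaabbbccc ✓
- |vxy| = |'abbb'| = 4 ≤ 4 ✓
- |vy| = |'ab'| = 2 > 0 ✓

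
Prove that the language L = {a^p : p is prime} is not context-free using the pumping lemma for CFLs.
Assume for contradiction that L is context-free, and let p ≥ 1 be the pumping length given by the pumping lemma for CFLs.
Choose a prime q with q ≥ p and let s = a^q. Then s ∈ L and |s| = q ≥ p.
By the CFL pumping lemma, s = uvxyz for some u, v, x, y, z with |vxy| ≤ p, |vy| ≥ 1, and uv^i xy^i z ∈ L for every i ≥ 0.
All symbols are a's, so only lengths matter: let k = |vy|, with 1 ≤ k ≤ p. Then |uv^i xy^i z| = q + (i − 1)k.

Take i = q + 1: the length is q + qk = q(k + 1).
Both factors satisfy q ≥ 2 and k + 1 ≥ 2, so q(k + 1) is composite and uv^(q+1) xy^(q+1) z ∉ L.

This contradicts the CFL pumping lemma, which requires uv^i xy^i z ∈ L for all i ≥ 0.
Hence L = {a^p : p is prime} is not context-free. ∎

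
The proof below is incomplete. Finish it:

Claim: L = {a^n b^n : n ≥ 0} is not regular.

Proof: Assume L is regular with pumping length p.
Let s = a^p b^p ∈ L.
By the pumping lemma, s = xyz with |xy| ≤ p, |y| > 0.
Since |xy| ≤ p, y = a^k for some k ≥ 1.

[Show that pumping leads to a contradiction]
Consider xy²z = a^(p+k) b^p.

Since k ≥ 1, we have p + k > p.
So xy²z has more a's than b's: (p+k) a's vs p b's.
This means xy²z ∉ L because a^n b^n requires equal counts.

This contradicts the pumping lemma which states xy²z ∈ L.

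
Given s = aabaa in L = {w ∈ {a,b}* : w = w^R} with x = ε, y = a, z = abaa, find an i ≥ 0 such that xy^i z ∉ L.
i = 2

xy²z = ε · aa · abaa = aaabaa; aaabaa reversed is aabaaa ≠ aaabaa, so it is not a palindrome and is not in L.
(Other choices also work, e.g. i = 0, 3; only i = 1 is guaranteed to stay in L since xy¹z = s.)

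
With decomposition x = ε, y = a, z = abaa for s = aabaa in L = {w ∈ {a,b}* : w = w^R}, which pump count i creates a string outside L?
i = 0

xy⁰z = ε · ε · abaa = abaa; abaa reversed is aaba ≠ abaa, so it is not a palindrome and is not in L.
(Other choices also work, e.g. i = 2, 3; only i = 1 is guaranteed to stay in L since xy¹z = s.)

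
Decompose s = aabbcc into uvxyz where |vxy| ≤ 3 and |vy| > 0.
u='aa', v='b', x='b', y='c', z='c'

For s = aabbcc with pumping length p = 3:

One valid decomposition:
- u = 'aa'
- v = 'b'
- x = 'b'
- y = 'c'
- z = 'c'

Verification:
- uvxyz = 'aa' + 'b' + 'b' + 'c' + 'c' = aabbcc ✓
- |vxy| = |'bbc'| = 3 ≤ 3 ✓
- |vy| = |'bc'| = 2 > 0 ✓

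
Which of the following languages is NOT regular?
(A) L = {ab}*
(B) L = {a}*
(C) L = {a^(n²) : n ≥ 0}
(C) {a^(n²) : n ≥ 0}

(C) L = {a^(n²) : n ≥ 0} is NOT regular.

The pumping lemma can be used to prove this:
After pumping, length is no longer a perfect square

The other languages are regular because they can be recognized by finite automata.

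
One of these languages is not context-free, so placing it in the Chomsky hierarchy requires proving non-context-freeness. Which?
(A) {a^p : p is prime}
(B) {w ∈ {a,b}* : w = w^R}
(A) {a^p : p is prime}

(A) {a^p : p is prime} requires the CFL pumping lemma.

- {w ∈ {a,b}* : w = w^R} is context-free (but not regular)
  • Can be shown non-regular with the regular pumping lemma
  • After pumping, the string is no longer symmetric

- {a^p : p is prime} is NOT context-free
  • Requires the CFL pumping lemma to prove
  • The CFL pumping lemma also fails because prime gaps are unbounded

The CFL pumping lemma is "stronger" in that it can prove non-membership
in the larger class of context-free languages.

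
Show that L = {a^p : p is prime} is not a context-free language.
Assume for contradiction that L is context-free, and let p ≥ 1 be the pumping length given by the pumping lemma for CFLs.
Choose a prime q with q ≥ p and let s = a^q. Then s ∈ L and |s| = q ≥ p.
By the CFL pumping lemma, s = uvxyz for some u, v, x, y, z with |vxy| ≤ p, |vy| ≥ 1, and uv^i xy^i z ∈ L for every i ≥ 0.
All symbols are a's, so only lengths matter: let k = |vy|, with 1 ≤ k ≤ p. Then |uv^i xy^i z| = q + (i − 1)k.

Take i = q + 1: the length is q + qk = q(k + 1).
Both factors satisfy q ≥ 2 and k + 1 ≥ 2, so q(k + 1) is composite and uv^(q+1) xy^(q+1) z ∉ L.

This contradicts the CFL pumping lemma, which requires uv^i xy^i z ∈ L for all i ≥ 0.
Hence L = {a^p : p is prime} is not context-free. ∎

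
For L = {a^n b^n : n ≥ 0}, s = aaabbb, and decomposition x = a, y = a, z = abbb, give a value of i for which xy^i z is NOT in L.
i = 3

xy³z = a · aaa · abbb = aaaaabbb; aaaaabbb has 5 a's and 3 b's; 5 ≠ 3, so it is not in L.
(Other choices also work, e.g. i = 0, 2; only i = 1 is guaranteed to stay in L since xy¹z = s.)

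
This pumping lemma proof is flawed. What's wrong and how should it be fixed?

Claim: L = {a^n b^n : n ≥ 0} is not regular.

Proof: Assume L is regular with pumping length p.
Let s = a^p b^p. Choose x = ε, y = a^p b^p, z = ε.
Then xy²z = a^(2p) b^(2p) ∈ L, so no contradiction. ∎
Error: The decomposition violates |xy| ≤ p. With y = a^p b^p, |xy| = |y| = 2p > p. (The proof also miscomputes xy²z, which would be a^p b^p a^p b^p rather than a^(2p) b^(2p), and it wrongly treats one harmless decomposition as settling the matter — the prover does not get to choose the decomposition.)

Correction: The pumping lemma requires |xy| ≤ p, and the argument must handle every decomposition satisfying |xy| ≤ p, |y| ≥ 1. Since s starts with p a's, any such y consists only of a's, say y = a^k with k ≥ 1. Then xy²z = a^(p+k) b^p has unequal numbers of a's and b's, so xy²z ∉ L — the required contradiction.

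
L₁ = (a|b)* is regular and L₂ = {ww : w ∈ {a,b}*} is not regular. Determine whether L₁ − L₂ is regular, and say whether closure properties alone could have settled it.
No — L₁ − L₂ is not regular.

L₁ − L₂ is the complement of {ww} within {a,b}*. If it were regular, its complement {ww} would be regular as well (regular languages are closed under complement) — contradiction. So L₁ − L₂ is not regular.

Note that the bare facts "L₁ regular, L₂ non-regular" do not settle the question by themselves: the closure of regular languages under ∪, ∩, complement and difference applies only when BOTH operands are regular. With a non-regular operand the result can come out regular or non-regular depending on the specific languages, so one has to work out L₁ − L₂ for this particular pair, as above.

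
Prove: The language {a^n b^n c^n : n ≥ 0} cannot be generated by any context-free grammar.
Assume for contradiction that L is context-free, and let p ≥ 1 be the pumping length given by the pumping lemma for CFLs.
Choose s = a^p b^p c^p. Then s ∈ L and |s| = 3p ≥ p.
By the CFL pumping lemma, s = uvxyz for some u, v, x, y, z with |vxy| ≤ p, |vy| ≥ 1, and uv^i xy^i z ∈ L for every i ≥ 0.

Because |vxy| ≤ p, the window vxy cannot contain both an a and a c: any substring of s containing both must include the entire block b^p plus at least one a and one c, so it has length ≥ p + 2 > p.
Hence at least one of the letters a, c does not occur in vy at all.

Take i = 0: the string uxz is obtained from s by deleting |vy| ≥ 1 symbols, so |uxz| = 3p − |vy| < 3p.
But the letter (a or c) that does not occur in vy still occurs exactly p times in uxz. Every string of L with exactly p copies of some letter is a^p b^p c^p, of length 3p. Since |uxz| < 3p, uxz ∉ L.

This contradicts the CFL pumping lemma, which requires uv^i xy^i z ∈ L for all i ≥ 0.
Hence L = {a^n b^n c^n : n ≥ 0} is not context-free. ∎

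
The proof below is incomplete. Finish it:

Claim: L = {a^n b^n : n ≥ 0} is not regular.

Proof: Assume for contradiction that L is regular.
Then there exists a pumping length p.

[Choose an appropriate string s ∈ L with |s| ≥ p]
s = a^p b^p

This string is in L (has equal a's and b's) and has length 2p ≥ p.
Any decomposition xyz with |xy| ≤ p means y consists only of a's,
so pumping will unbalance the counts.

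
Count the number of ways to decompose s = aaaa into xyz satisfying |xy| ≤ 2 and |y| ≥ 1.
3

For s = 'aaaa' with pumping length p = 2:

Constraints: |xy| ≤ 2, |y| > 0

Valid decompositions (|xy| ≤ p, |y| ≥ 1):
  • x='', y='a', z='aaa'
  • x='a', y='a', z='aa'
  • x='', y='aa', z='aa'

Total count: 3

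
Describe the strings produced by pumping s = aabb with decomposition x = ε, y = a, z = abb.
{xy^i z : i ≥ 0} = {a^(i+1) b^2 : i ≥ 0} = {abb, aabb, aaabb, ...}

With x = ε, y = a, z = abb: Starting with aabb and pumping the first 'a' (z = abb keeps the second 'a'), we get strings with i+1 a's followed by 2 b's for i = 0, 1, 2, ...; note bb is not produced because z always contributes one a.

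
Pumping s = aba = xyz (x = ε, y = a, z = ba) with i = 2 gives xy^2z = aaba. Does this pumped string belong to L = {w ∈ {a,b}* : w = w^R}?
No

xy²z = ε · aa · ba = aaba.
aaba reversed is abaa ≠ aaba, so it is not a palindrome and is not in L.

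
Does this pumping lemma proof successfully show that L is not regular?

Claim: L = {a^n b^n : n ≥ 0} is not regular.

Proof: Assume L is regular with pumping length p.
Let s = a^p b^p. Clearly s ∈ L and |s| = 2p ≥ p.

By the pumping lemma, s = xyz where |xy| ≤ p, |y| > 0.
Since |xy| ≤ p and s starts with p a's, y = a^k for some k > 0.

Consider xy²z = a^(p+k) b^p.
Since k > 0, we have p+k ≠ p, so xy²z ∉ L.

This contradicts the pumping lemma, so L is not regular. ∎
The proof is correct.

This proof is valid because:
1. The string s = a^p b^p is correctly in L
2. The decomposition analysis is correct: y must consist only of a's
3. The contradiction is valid: pumping increases a's but not b's
4. The conclusion follows logically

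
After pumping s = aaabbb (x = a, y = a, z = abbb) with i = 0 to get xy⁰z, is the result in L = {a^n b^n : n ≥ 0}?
No

xy⁰z = a · ε · abbb = aabbb.
aabbb has 2 a's and 3 b's; 2 ≠ 3, so it is not in L.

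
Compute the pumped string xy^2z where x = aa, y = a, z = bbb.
aaaabbb

Given x = 'aa', y = 'a', z = 'bbb' and i = 2:

xy^2z = x + y·y·...·y (2 times) + z
       = 'aa' + 'a'^2 + 'bbb'
       = 'aa' + 'aa' + 'bbb'
       = 'aaaabbb'

The pumped string is 'aaaabbb' with length 7.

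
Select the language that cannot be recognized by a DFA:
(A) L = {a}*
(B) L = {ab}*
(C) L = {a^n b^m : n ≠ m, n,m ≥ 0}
(C) {a^n b^m : n ≠ m, n,m ≥ 0}

(C) L = {a^n b^m : n ≠ m, n,m ≥ 0} is NOT regular.

The pumping lemma can be used to prove this:
After pumping a's, we can make n = m

The other languages are regular because they can be recognized by finite automata.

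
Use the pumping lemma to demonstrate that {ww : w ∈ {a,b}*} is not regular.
Assume for contradiction that L is regular, and let p ≥ 1 be the pumping length given by the pumping lemma.
Choose s = a^p b a^p b. Then s ∈ L (take w = a^p b) and |s| = 2p + 2 ≥ p.
By the pumping lemma, s = xyz for some x, y, z with |xy| ≤ p, |y| ≥ 1, and xy^i z ∈ L for every i ≥ 0.
Since |xy| ≤ p and the first p symbols of s are all a's, y = a^k for some k with 1 ≤ k ≤ p.

Take i = 2: t = xy²z = a^(p + k) b a^p b.
Suppose t = uu for some string u. The string t contains exactly two b's and ends in b, so u contains exactly one b and ends in b; hence u = a^j b for some j, and uu = a^j b a^j b. Comparing with t = a^(p + k) b a^p b forces j = p + k (first block) and j = p (second block), which is impossible since k ≥ 1. So t ∉ L.

This contradicts the pumping lemma, which requires xy^i z ∈ L for all i ≥ 0.
Hence L = {ww : w ∈ {a,b}*} is not regular. ∎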